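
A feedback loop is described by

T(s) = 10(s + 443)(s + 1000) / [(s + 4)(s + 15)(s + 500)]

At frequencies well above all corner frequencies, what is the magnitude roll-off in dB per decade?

Each pole contributes −20 dB/decade at high frequency; each zero contributes +20 dB/decade.
Net: 2 zero(s) − 3 pole(s) → -20 dB/decade.

-20 dB/decade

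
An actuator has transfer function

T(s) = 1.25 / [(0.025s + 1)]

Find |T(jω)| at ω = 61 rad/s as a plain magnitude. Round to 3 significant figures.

0.685

At ω = 61 rad/s:
pole (1 + j61·0.025) = 1 + j1.525 → |·| ≈ 1.8236, ∠ ≈ 56.75°
|T| = 1.25 · 1 / (1.8236) ≈ 0.68546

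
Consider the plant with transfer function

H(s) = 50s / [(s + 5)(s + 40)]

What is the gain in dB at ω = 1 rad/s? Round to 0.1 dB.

-12.2 dB

At s = jω = j1:
zero at origin: s = j1 → |·| = 1, ∠ = 90.00°
pole (s+5): 5 + j1 → |·| = √(5²+1²) = √26 ≈ 5.099, ∠ = arctan(1/5) ≈ 11.31°
pole (s+40): 40 + j1 → |·| = √(40²+1²) = √1601 ≈ 40.012, ∠ = arctan(1/40) ≈ 1.43°
|H| = 50 · 1 / 204.02 ≈ 0.24507
Gain = 20 log₁₀(0.24507) ≈ -12.21 dB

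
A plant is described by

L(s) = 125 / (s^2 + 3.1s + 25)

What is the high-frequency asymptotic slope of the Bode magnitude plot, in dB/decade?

Each pole contributes −20 dB/decade at high frequency; each zero contributes +20 dB/decade.
Net: 0 zero(s) − 2 pole(s) → -40 dB/decade.

-40 dB/decade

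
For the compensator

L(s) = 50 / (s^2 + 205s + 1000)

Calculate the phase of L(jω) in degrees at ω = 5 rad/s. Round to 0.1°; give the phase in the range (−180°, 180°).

Substitute s = j5:
Numerator: 50 = 50 + j0
Denominator: (j5)^2 + 205(j5) + 1000 = 975 + j1025
|N| = √(50² + 0²) ≈ 50, ∠N ≈ 0.00°
|D| = √(975² + 1025²) ≈ 1414.7, ∠D ≈ 46.43°
∠L = 0.00° − 46.43° = -46.43°

-46.4°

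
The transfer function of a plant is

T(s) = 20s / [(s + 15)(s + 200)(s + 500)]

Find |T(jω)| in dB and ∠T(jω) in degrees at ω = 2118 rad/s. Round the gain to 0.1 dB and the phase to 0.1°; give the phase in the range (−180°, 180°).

-107.3 dB, -160.9°

At s = jω = j2118:
zero at origin: s = j2118 → |·| = 2118, ∠ = 90.00°
pole (s+15): 15 + j2118 → |·| = √(15²+2118²) = √4486149 ≈ 2118.1, ∠ = arctan(2118/15) ≈ 89.59°
pole (s+200): 200 + j2118 → |·| = √(200²+2118²) = √4525924 ≈ 2127.4, ∠ = arctan(2118/200) ≈ 84.61°
pole (s+500): 500 + j2118 → |·| = √(500²+2118²) = √4735924 ≈ 2176.2, ∠ = arctan(2118/500) ≈ 76.72°
|T| = 20 · 2118 / 9.8061e+09 ≈ 4.3198e-06
Gain = 20 log₁₀(4.3198e-06) ≈ -107.29 dB
∠T = 90.00° − 250.92° = -160.92°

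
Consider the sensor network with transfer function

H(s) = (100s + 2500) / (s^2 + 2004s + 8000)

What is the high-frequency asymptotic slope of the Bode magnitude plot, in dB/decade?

Each pole contributes −20 dB/decade at high frequency; each zero contributes +20 dB/decade.
Net: 1 zero(s) − 2 pole(s) → -20 dB/decade.

-20 dB/decade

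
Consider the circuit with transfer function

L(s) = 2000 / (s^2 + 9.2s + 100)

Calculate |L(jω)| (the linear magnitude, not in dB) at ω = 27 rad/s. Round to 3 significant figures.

2.96

At s = jω = j27:
quadratic: (j27)² + 9.2·j27 + 100 = -629 + j248.4 → |·| ≈ 676.27, ∠ ≈ 158.45°
|L| = 2000 / 676.27 ≈ 2.9574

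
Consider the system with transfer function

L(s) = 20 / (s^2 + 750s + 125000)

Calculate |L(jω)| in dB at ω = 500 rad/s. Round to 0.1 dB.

Substitute s = j500:
Numerator: 20 = 20 + j0
Denominator: (j500)^2 + 750(j500) + 125000 = -125000 + j375000
|N| = √(20² + 0²) ≈ 20, ∠N ≈ 0.00°
|D| = √(125000² + 375000²) ≈ 3.9528e+05, ∠D ≈ 108.43°
|L| = 20 / 3.9528e+05 ≈ 5.0597e-05
Gain = 20 log₁₀(5.0597e-05) ≈ -85.92 dB

-85.9 dB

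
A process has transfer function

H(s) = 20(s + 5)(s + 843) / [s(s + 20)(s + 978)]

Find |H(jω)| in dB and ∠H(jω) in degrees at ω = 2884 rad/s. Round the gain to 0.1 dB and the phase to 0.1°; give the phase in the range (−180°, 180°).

-43.3 dB, -87.3°

At s = jω = j2884:
zero (s+5): 5 + j2884 → |·| = √(5²+2884²) = √8317481 ≈ 2884, ∠ = arctan(2884/5) ≈ 89.90°
zero (s+843): 843 + j2884 → |·| = √(843²+2884²) = √9028105 ≈ 3004.7, ∠ = arctan(2884/843) ≈ 73.71°
pole (s+20): 20 + j2884 → |·| = √(20²+2884²) = √8317856 ≈ 2884.1, ∠ = arctan(2884/20) ≈ 89.60°
pole (s+978): 978 + j2884 → |·| = √(978²+2884²) = √9273940 ≈ 3045.3, ∠ = arctan(2884/978) ≈ 71.27°
pole at origin: |s| = 2884, ∠ = 90.00° (in denominator)
|H| = 20 · 8.6656e+06 / 2.533e+10 ≈ 0.0068422
Gain = 20 log₁₀(0.0068422) ≈ -43.30 dB
∠H = 163.61° − 250.87° = -87.26°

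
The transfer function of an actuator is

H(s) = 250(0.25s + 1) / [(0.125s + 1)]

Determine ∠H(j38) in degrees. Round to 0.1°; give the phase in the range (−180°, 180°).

At ω = 38 rad/s:
zero (1 + j38·0.25) = 1 + j9.5 → |·| ≈ 9.5525, ∠ ≈ 83.99°
pole (1 + j38·0.125) = 1 + j4.75 → |·| ≈ 4.8541, ∠ ≈ 78.11°
∠H = (83.99°) − (78.11°) = 5.88°

5.9°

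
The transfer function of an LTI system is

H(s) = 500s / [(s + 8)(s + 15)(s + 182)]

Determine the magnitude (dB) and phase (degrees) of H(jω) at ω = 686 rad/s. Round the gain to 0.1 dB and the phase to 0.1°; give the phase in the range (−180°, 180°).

At s = jω = j686:
zero at origin: s = j686 → |·| = 686, ∠ = 90.00°
pole (s+8): 8 + j686 → |·| = √(8²+686²) = √470660 ≈ 686.05, ∠ = arctan(686/8) ≈ 89.33°
pole (s+15): 15 + j686 → |·| = √(15²+686²) = √470821 ≈ 686.16, ∠ = arctan(686/15) ≈ 88.75°
pole (s+182): 182 + j686 → |·| = √(182²+686²) = √503720 ≈ 709.73, ∠ = arctan(686/182) ≈ 75.14°
|H| = 500 · 686 / 3.341e+08 ≈ 0.0010266
Gain = 20 log₁₀(0.0010266) ≈ -59.77 dB
∠H = 90.00° − 253.22° = -163.22°

-59.8 dB, -163.2°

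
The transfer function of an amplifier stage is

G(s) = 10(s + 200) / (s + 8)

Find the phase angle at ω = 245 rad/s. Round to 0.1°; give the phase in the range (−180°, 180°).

At s = jω = j245:
zero (s+200): 200 + j245 → |·| = √(200²+245²) = √100025 ≈ 316.27, ∠ = arctan(245/200) ≈ 50.77°
pole (s+8): 8 + j245 → |·| = √(8²+245²) = √60089 ≈ 245.13, ∠ = arctan(245/8) ≈ 88.13°
∠G = 50.77° − 88.13° = -37.36°

-37.4°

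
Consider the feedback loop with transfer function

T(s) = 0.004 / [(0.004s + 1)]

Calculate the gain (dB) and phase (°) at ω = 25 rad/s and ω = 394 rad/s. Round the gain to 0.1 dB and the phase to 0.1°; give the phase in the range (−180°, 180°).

ω = 25: -48.0 dB, -5.7°; ω = 394: -53.4 dB, -57.6°

At ω = 25 rad/s:
pole (1 + j25·0.004) = 1 + j0.1 → |·| ≈ 1.005, ∠ ≈ 5.71°
|T| = 0.004 · 1 / (1.005) ≈ 0.0039801
Gain = 20 log₁₀(0.0039801) ≈ -48.00 dB
∠T = (0°) − (5.71°) = -5.71°

At ω = 394 rad/s:
pole (1 + j394·0.004) = 1 + j1.576 → |·| ≈ 1.8665, ∠ ≈ 57.60°
|T| = 0.004 · 1 / (1.8665) ≈ 0.002143
Gain = 20 log₁₀(0.002143) ≈ -53.38 dB
∠T = (0°) − (57.60°) = -57.60°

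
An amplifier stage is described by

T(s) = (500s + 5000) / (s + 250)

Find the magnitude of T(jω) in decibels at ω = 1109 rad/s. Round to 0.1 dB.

Substitute s = j1109:
Numerator: 500(j1109) + 5000 = 5000 + j554500
Denominator: (j1109) + 250 = 250 + j1109
|N| = √(5000² + 554500²) ≈ 5.5452e+05, ∠N ≈ 89.48°
|D| = √(250² + 1109²) ≈ 1136.8, ∠D ≈ 77.30°
|T| = 5.5452e+05 / 1136.8 ≈ 487.79
Gain = 20 log₁₀(487.79) ≈ 53.76 dB

53.8 dB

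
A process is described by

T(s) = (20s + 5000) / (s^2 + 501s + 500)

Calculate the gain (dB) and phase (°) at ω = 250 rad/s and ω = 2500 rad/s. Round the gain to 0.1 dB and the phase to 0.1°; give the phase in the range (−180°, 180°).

ω = 250: -25.9 dB, -71.3°; ω = 2500: -42.1 dB, -84.4°

Substitute s = j250:
Numerator: 20(j250) + 5000 = 5000 + j5000
Denominator: (j250)^2 + 501(j250) + 500 = -62000 + j125250
|N| = √(5000² + 5000²) ≈ 7071.1, ∠N ≈ 45.00°
|D| = √(62000² + 125250²) ≈ 1.3976e+05, ∠D ≈ 116.34°
|T| = 7071.1 / 1.3976e+05 ≈ 0.050595
Gain = 20 log₁₀(0.050595) ≈ -25.92 dB
∠T = 45.00° − 116.34° = -71.34°

Substitute s = j2500:
Numerator: 20(j2500) + 5000 = 5000 + j50000
Denominator: (j2500)^2 + 501(j2500) + 500 = -6249500 + j1252500
|N| = √(5000² + 50000²) ≈ 50249, ∠N ≈ 84.29°
|D| = √(6249500² + 1252500²) ≈ 6.3738e+06, ∠D ≈ 168.67°
|T| = 50249 / 6.3738e+06 ≈ 0.0078837
Gain = 20 log₁₀(0.0078837) ≈ -42.07 dB
∠T = 84.29° − 168.67° = -84.38°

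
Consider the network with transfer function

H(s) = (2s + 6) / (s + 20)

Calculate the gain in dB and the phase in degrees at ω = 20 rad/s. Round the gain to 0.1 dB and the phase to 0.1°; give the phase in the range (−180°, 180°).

Substitute s = j20:
Numerator: 2(j20) + 6 = 6 + j40
Denominator: (j20) + 20 = 20 + j20
|N| = √(6² + 40²) ≈ 40.447, ∠N ≈ 81.47°
|D| = √(20² + 20²) ≈ 28.284, ∠D ≈ 45.00°
|H| = 40.447 / 28.284 ≈ 1.43
Gain = 20 log₁₀(1.43) ≈ 3.11 dB
∠H = 81.47° − 45.00° = 36.47°

3.1 dB, 36.5°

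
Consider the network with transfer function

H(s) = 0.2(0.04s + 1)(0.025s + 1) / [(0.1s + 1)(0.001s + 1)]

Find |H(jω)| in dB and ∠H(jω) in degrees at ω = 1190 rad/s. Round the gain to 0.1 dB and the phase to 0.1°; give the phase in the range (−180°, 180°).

3.7 dB, 37.4°

At ω = 1190 rad/s:
zero (1 + j1190·0.04) = 1 + j47.6 → |·| ≈ 47.611, ∠ ≈ 88.80°
zero (1 + j1190·0.025) = 1 + j29.75 → |·| ≈ 29.767, ∠ ≈ 88.07°
pole (1 + j1190·0.1) = 1 + j119 → |·| ≈ 119, ∠ ≈ 89.52°
pole (1 + j1190·0.001) = 1 + j1.19 → |·| ≈ 1.5544, ∠ ≈ 49.96°
|H| = 0.2 · 47.611 · 29.767 / (119 · 1.5544) ≈ 1.5324
Gain = 20 log₁₀(1.5324) ≈ 3.71 dB
∠H = (88.80° + 88.07°) − (89.52° + 49.96°) = 37.39°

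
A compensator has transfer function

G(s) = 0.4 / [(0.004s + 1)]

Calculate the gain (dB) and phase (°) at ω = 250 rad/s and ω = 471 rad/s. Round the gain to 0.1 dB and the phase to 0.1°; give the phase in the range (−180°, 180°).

ω = 250: -11.0 dB, -45.0°; ω = 471: -14.5 dB, -62.0°

At ω = 250 rad/s:
pole (1 + j250·0.004) = 1 + j1 → |·| ≈ 1.4142, ∠ ≈ 45.00°
|G| = 0.4 · 1 / (1.4142) ≈ 0.28285
Gain = 20 log₁₀(0.28285) ≈ -10.97 dB
∠G = (0°) − (45.00°) = -45.00°

At ω = 471 rad/s:
pole (1 + j471·0.004) = 1 + j1.884 → |·| ≈ 2.1329, ∠ ≈ 62.04°
|G| = 0.4 · 1 / (2.1329) ≈ 0.18754
Gain = 20 log₁₀(0.18754) ≈ -14.54 dB
∠G = (0°) − (62.04°) = -62.04°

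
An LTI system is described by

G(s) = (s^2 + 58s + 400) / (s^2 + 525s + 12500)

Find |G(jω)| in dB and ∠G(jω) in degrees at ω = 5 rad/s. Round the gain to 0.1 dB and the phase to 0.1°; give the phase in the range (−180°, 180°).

Substitute s = j5:
Numerator: (j5)^2 + 58(j5) + 400 = 375 + j290
Denominator: (j5)^2 + 525(j5) + 12500 = 12475 + j2625
|N| = √(375² + 290²) ≈ 474.05, ∠N ≈ 37.72°
|D| = √(12475² + 2625²) ≈ 12748, ∠D ≈ 11.88°
|G| = 474.05 / 12748 ≈ 0.037186
Gain = 20 log₁₀(0.037186) ≈ -28.59 dB
∠G = 37.72° − 11.88° = 25.84°

-28.6 dB, 25.8°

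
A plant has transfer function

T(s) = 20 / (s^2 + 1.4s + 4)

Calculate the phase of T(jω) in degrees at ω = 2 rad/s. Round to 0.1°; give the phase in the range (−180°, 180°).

-90.0°

At s = jω = j2:
quadratic: (j2)² + 1.4·j2 + 4 = 0 + j2.8 → |·| ≈ 2.8, ∠ ≈ 90.00°
∠T = 0.00° − 90.00° = -90.00°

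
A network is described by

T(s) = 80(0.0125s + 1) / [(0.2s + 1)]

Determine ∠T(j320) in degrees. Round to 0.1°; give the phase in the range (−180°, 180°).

At ω = 320 rad/s:
zero (1 + j320·0.0125) = 1 + j4 → |·| ≈ 4.1231, ∠ ≈ 75.96°
pole (1 + j320·0.2) = 1 + j64 → |·| ≈ 64.008, ∠ ≈ 89.10°
∠T = (75.96°) − (89.10°) = -13.14°

-13.1°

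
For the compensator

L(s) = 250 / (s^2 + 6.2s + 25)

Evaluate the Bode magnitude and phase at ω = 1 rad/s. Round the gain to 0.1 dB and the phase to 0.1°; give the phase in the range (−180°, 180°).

20.1 dB, -14.5°

At s = jω = j1:
quadratic: (j1)² + 6.2·j1 + 25 = 24 + j6.2 → |·| ≈ 24.788, ∠ ≈ 14.48°
|L| = 250 / 24.788 ≈ 10.086
Gain = 20 log₁₀(10.086) ≈ 20.07 dB
∠L = 0.00° − 14.48° = -14.48°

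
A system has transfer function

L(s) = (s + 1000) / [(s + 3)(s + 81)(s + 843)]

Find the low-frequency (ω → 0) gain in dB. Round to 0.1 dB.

L(0) = 1·1000 / (3·81·843) ≈ 0.0048816
20 log₁₀(0.0048816) ≈ -46.23 dB

-46.2 dB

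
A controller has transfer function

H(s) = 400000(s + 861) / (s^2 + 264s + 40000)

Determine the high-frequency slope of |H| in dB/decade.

Each pole contributes −20 dB/decade at high frequency; each zero contributes +20 dB/decade.
Net: 1 zero(s) − 2 pole(s) → -20 dB/decade.

-20 dB/decade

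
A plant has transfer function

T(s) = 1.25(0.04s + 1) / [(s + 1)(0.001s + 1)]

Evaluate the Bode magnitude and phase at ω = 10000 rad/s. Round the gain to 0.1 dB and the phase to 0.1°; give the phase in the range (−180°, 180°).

-46.1 dB, -84.4°

At ω = 10000 rad/s:
zero (1 + j10000·0.04) = 1 + j400 → |·| ≈ 400, ∠ ≈ 89.86°
pole (1 + j10000·1) = 1 + j10000 → |·| ≈ 10000, ∠ ≈ 89.99°
pole (1 + j10000·0.001) = 1 + j10 → |·| ≈ 10.05, ∠ ≈ 84.29°
|T| = 1.25 · 400 / (10000 · 10.05) ≈ 0.0049751
Gain = 20 log₁₀(0.0049751) ≈ -46.06 dB
∠T = (89.86°) − (89.99° + 84.29°) = -84.42°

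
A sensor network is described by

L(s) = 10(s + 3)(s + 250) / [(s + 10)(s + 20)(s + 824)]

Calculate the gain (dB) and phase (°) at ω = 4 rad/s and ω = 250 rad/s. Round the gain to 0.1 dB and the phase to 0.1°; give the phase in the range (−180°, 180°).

At s = jω = j4:
zero (s+3): 3 + j4 → |·| = √(3²+4²) = √25 ≈ 5, ∠ = arctan(4/3) ≈ 53.13°
zero (s+250): 250 + j4 → |·| = √(250²+4²) = √62516 ≈ 250.03, ∠ = arctan(4/250) ≈ 0.92°
pole (s+10): 10 + j4 → |·| = √(10²+4²) = √116 ≈ 10.77, ∠ = arctan(4/10) ≈ 21.80°
pole (s+20): 20 + j4 → |·| = √(20²+4²) = √416 ≈ 20.396, ∠ = arctan(4/20) ≈ 11.31°
pole (s+824): 824 + j4 → |·| = √(824²+4²) = √678992 ≈ 824.01, ∠ = arctan(4/824) ≈ 0.28°
|L| = 10 · 1250.2 / 1.8101e+05 ≈ 0.069068
Gain = 20 log₁₀(0.069068) ≈ -23.21 dB
∠L = 54.05° − 33.39° = 20.66°

At s = jω = j250:
zero (s+3): 3 + j250 → |·| = √(3²+250²) = √62509 ≈ 250.02, ∠ = arctan(250/3) ≈ 89.31°
zero (s+250): 250 + j250 → |·| = √(250²+250²) = √125000 ≈ 353.55, ∠ = arctan(250/250) ≈ 45.00°
pole (s+10): 10 + j250 → |·| = √(10²+250²) = √62600 ≈ 250.2, ∠ = arctan(250/10) ≈ 87.71°
pole (s+20): 20 + j250 → |·| = √(20²+250²) = √62900 ≈ 250.8, ∠ = arctan(250/20) ≈ 85.43°
pole (s+824): 824 + j250 → |·| = √(824²+250²) = √741476 ≈ 861.09, ∠ = arctan(250/824) ≈ 16.88°
|L| = 10 · 88395 / 5.4034e+07 ≈ 0.016359
Gain = 20 log₁₀(0.016359) ≈ -35.72 dB
∠L = 134.31° − 190.02° = -55.71°

ω = 4: -23.2 dB, 20.7°; ω = 250: -35.7 dB, -55.7°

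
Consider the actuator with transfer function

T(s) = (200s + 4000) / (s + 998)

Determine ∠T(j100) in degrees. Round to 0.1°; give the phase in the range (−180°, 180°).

Substitute s = j100:
Numerator: 200(j100) + 4000 = 4000 + j20000
Denominator: (j100) + 998 = 998 + j100
|N| = √(4000² + 20000²) ≈ 20396, ∠N ≈ 78.69°
|D| = √(998² + 100²) ≈ 1003, ∠D ≈ 5.72°
∠T = 78.69° − 5.72° = 72.97°

73.0°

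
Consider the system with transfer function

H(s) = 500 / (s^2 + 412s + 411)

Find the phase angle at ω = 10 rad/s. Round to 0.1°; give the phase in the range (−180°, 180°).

Substitute s = j10:
Numerator: 500 = 500 + j0
Denominator: (j10)^2 + 412(j10) + 411 = 311 + j4120
|N| = √(500² + 0²) ≈ 500, ∠N ≈ 0.00°
|D| = √(311² + 4120²) ≈ 4131.7, ∠D ≈ 85.68°
∠H = 0.00° − 85.68° = -85.68°

-85.7°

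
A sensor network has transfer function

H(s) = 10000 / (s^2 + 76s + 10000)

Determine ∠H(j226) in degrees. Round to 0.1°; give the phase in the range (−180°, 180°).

-157.3°

At s = jω = j226:
quadratic: (j226)² + 76·j226 + 10000 = -41076 + j17176 → |·| ≈ 44522, ∠ ≈ 157.31°
∠H = 0.00° − 157.31° = -157.31°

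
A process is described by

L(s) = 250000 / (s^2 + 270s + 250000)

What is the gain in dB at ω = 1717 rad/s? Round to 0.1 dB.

-20.8 dB

At s = jω = j1717:
quadratic: (j1717)² + 270·j1717 + 250000 = -2698089 + j463590 → |·| ≈ 2.7376e+06, ∠ ≈ 170.25°
|L| = 250000 / 2.7376e+06 ≈ 0.091321
Gain = 20 log₁₀(0.091321) ≈ -20.79 dB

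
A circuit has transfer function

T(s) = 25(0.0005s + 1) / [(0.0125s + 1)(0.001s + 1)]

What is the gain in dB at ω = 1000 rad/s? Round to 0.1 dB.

4.0 dB

At ω = 1000 rad/s:
zero (1 + j1000·0.0005) = 1 + j0.5 → |·| ≈ 1.118, ∠ ≈ 26.57°
pole (1 + j1000·0.0125) = 1 + j12.5 → |·| ≈ 12.54, ∠ ≈ 85.43°
pole (1 + j1000·0.001) = 1 + j1 → |·| ≈ 1.4142, ∠ ≈ 45.00°
|T| = 25 · 1.118 / (12.54 · 1.4142) ≈ 1.5761
Gain = 20 log₁₀(1.5761) ≈ 3.95 dB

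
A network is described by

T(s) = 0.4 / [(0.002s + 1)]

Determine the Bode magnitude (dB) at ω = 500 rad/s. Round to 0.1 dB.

-11.0 dB

At ω = 500 rad/s:
pole (1 + j500·0.002) = 1 + j1 → |·| ≈ 1.4142, ∠ ≈ 45.00°
|T| = 0.4 · 1 / (1.4142) ≈ 0.28285
Gain = 20 log₁₀(0.28285) ≈ -10.97 dB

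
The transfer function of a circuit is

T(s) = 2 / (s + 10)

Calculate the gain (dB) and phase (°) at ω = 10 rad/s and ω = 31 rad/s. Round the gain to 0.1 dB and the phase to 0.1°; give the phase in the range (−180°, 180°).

ω = 10: -17.0 dB, -45.0°; ω = 31: -24.2 dB, -72.1°

At s = jω = j10:
pole (s+10): 10 + j10 → |·| = √(10²+10²) = √200 ≈ 14.142, ∠ = arctan(10/10) ≈ 45.00°
|T| = 2 / 14.142 ≈ 0.14142
Gain = 20 log₁₀(0.14142) ≈ -16.99 dB
∠T = 0.00° − 45.00° = -45.00°

At s = jω = j31:
pole (s+10): 10 + j31 → |·| = √(10²+31²) = √1061 ≈ 32.573, ∠ = arctan(31/10) ≈ 72.12°
|T| = 2 / 32.573 ≈ 0.061401
Gain = 20 log₁₀(0.061401) ≈ -24.24 dB
∠T = 0.00° − 72.12° = -72.12°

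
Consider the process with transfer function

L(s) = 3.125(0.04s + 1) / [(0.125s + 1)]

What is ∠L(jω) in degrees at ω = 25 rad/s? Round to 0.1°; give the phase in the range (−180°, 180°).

-27.3°

At ω = 25 rad/s:
zero (1 + j25·0.04) = 1 + j1 → |·| ≈ 1.4142, ∠ ≈ 45.00°
pole (1 + j25·0.125) = 1 + j3.125 → |·| ≈ 3.2811, ∠ ≈ 72.26°
∠L = (45.00°) − (72.26°) = -27.26°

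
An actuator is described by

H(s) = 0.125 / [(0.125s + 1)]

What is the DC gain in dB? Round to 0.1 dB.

-18.1 dB

H(0) = 0.125 · 1 / 1 = 0.125
20 log₁₀(0.125) ≈ -18.06 dB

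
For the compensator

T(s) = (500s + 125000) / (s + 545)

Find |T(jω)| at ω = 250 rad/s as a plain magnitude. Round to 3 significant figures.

295

Substitute s = j250:
Numerator: 500(j250) + 125000 = 125000 + j125000
Denominator: (j250) + 545 = 545 + j250
|N| = √(125000² + 125000²) ≈ 1.7678e+05, ∠N ≈ 45.00°
|D| = √(545² + 250²) ≈ 599.6, ∠D ≈ 24.64°
|T| = 1.7678e+05 / 599.6 ≈ 294.83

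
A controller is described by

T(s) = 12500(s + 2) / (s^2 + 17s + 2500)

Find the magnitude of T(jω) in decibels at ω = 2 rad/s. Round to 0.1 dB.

23.0 dB

At s = jω = j2:
zero (s+2): 2 + j2 → |·| = √(2²+2²) = √8 ≈ 2.8284, ∠ = arctan(2/2) ≈ 45.00°
quadratic: (j2)² + 17·j2 + 2500 = 2496 + j34 → |·| ≈ 2496.2, ∠ ≈ 0.78°
|T| = 12500 · 2.8284 / 2496.2 ≈ 14.164
Gain = 20 log₁₀(14.164) ≈ 23.02 dB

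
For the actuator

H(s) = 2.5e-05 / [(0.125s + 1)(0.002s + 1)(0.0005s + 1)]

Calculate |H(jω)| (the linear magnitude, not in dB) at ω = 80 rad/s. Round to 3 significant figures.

2.45e-06

At ω = 80 rad/s:
pole (1 + j80·0.125) = 1 + j10 → |·| ≈ 10.05, ∠ ≈ 84.29°
pole (1 + j80·0.002) = 1 + j0.16 → |·| ≈ 1.0127, ∠ ≈ 9.09°
pole (1 + j80·0.0005) = 1 + j0.04 → |·| ≈ 1.0008, ∠ ≈ 2.29°
|H| = 2.5e-05 · 1 / (10.05 · 1.0127 · 1.0008) ≈ 2.4544e-06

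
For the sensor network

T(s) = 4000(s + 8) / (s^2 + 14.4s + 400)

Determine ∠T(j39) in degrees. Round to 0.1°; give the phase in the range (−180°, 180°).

-75.0°

At s = jω = j39:
zero (s+8): 8 + j39 → |·| = √(8²+39²) = √1585 ≈ 39.812, ∠ = arctan(39/8) ≈ 78.41°
quadratic: (j39)² + 14.4·j39 + 400 = -1121 + j561.6 → |·| ≈ 1253.8, ∠ ≈ 153.39°
∠T = 78.41° − 153.39° = -74.98°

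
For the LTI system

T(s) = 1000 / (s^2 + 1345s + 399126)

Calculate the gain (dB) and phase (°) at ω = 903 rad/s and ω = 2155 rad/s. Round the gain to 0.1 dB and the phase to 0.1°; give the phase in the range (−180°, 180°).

ω = 903: -62.2 dB, -108.9°; ω = 2155: -74.2 dB, -145.7°

Substitute s = j903:
Numerator: 1000 = 1000 + j0
Denominator: (j903)^2 + 1345(j903) + 399126 = -416283 + j1214535
|N| = √(1000² + 0²) ≈ 1000, ∠N ≈ 0.00°
|D| = √(416283² + 1214535²) ≈ 1.2839e+06, ∠D ≈ 108.92°
|T| = 1000 / 1.2839e+06 ≈ 0.00077888
Gain = 20 log₁₀(0.00077888) ≈ -62.17 dB
∠T = 0.00° − 108.92° = -108.92°

Substitute s = j2155:
Numerator: 1000 = 1000 + j0
Denominator: (j2155)^2 + 1345(j2155) + 399126 = -4244899 + j2898475
|N| = √(1000² + 0²) ≈ 1000, ∠N ≈ 0.00°
|D| = √(4244899² + 2898475²) ≈ 5.1401e+06, ∠D ≈ 145.67°
|T| = 1000 / 5.1401e+06 ≈ 0.00019455
Gain = 20 log₁₀(0.00019455) ≈ -74.22 dB
∠T = 0.00° − 145.67° = -145.67°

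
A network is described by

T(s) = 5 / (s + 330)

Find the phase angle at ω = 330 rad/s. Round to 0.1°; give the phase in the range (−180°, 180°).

Substitute s = j330:
Numerator: 5 = 5 + j0
Denominator: (j330) + 330 = 330 + j330
|N| = √(5² + 0²) ≈ 5, ∠N ≈ 0.00°
|D| = √(330² + 330²) ≈ 466.69, ∠D ≈ 45.00°
∠T = 0.00° − 45.00° = -45.00°

-45.0°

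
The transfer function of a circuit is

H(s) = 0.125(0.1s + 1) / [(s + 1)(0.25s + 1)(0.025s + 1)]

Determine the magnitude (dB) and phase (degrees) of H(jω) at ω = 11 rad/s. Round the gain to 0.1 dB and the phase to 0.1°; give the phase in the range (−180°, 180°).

At ω = 11 rad/s:
zero (1 + j11·0.1) = 1 + j1.1 → |·| ≈ 1.4866, ∠ ≈ 47.73°
pole (1 + j11·1) = 1 + j11 → |·| ≈ 11.045, ∠ ≈ 84.81°
pole (1 + j11·0.25) = 1 + j2.75 → |·| ≈ 2.9262, ∠ ≈ 70.02°
pole (1 + j11·0.025) = 1 + j0.275 → |·| ≈ 1.0371, ∠ ≈ 15.38°
|H| = 0.125 · 1.4866 / (11.045 · 2.9262 · 1.0371) ≈ 0.0055439
Gain = 20 log₁₀(0.0055439) ≈ -45.12 dB
∠H = (47.73°) − (84.81° + 70.02° + 15.38°) = -122.48°

-45.1 dB, -122.5°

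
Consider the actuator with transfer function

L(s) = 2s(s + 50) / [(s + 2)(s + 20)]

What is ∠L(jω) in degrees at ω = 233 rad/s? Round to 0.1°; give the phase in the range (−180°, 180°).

-6.7°

At s = jω = j233:
zero (s+50): 50 + j233 → |·| = √(50²+233²) = √56789 ≈ 238.3, ∠ = arctan(233/50) ≈ 77.89°
zero at origin: s = j233 → |·| = 233, ∠ = 90.00°
pole (s+2): 2 + j233 → |·| = √(2²+233²) = √54293 ≈ 233.01, ∠ = arctan(233/2) ≈ 89.51°
pole (s+20): 20 + j233 → |·| = √(20²+233²) = √54689 ≈ 233.86, ∠ = arctan(233/20) ≈ 85.09°
∠L = 167.89° − 174.60° = -6.71°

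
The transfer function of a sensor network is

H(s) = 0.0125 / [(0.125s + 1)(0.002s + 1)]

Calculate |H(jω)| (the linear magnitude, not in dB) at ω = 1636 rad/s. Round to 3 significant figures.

At ω = 1636 rad/s:
pole (1 + j1636·0.125) = 1 + j204.5 → |·| ≈ 204.5, ∠ ≈ 89.72°
pole (1 + j1636·0.002) = 1 + j3.272 → |·| ≈ 3.4214, ∠ ≈ 73.01°
|H| = 0.0125 · 1 / (204.5 · 3.4214) ≈ 1.7865e-05

1.79e-05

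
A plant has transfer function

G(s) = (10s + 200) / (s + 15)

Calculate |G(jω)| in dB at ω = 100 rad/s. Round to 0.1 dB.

20.1 dB

Substitute s = j100:
Numerator: 10(j100) + 200 = 200 + j1000
Denominator: (j100) + 15 = 15 + j100
|N| = √(200² + 1000²) ≈ 1019.8, ∠N ≈ 78.69°
|D| = √(15² + 100²) ≈ 101.12, ∠D ≈ 81.47°
|G| = 1019.8 / 101.12 ≈ 10.085
Gain = 20 log₁₀(10.085) ≈ 20.07 dB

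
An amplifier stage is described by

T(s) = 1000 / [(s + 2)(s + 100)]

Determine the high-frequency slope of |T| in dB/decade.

-40 dB/decade

Each pole contributes −20 dB/decade at high frequency; each zero contributes +20 dB/decade.
Net: 0 zero(s) − 2 pole(s) → -40 dB/decade.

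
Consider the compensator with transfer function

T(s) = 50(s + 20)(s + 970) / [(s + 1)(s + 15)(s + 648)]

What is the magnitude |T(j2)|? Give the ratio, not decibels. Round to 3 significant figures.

At s = jω = j2:
zero (s+20): 20 + j2 → |·| = √(20²+2²) = √404 ≈ 20.1, ∠ = arctan(2/20) ≈ 5.71°
zero (s+970): 970 + j2 → |·| = √(970²+2²) = √940904 ≈ 970, ∠ = arctan(2/970) ≈ 0.12°
pole (s+1): 1 + j2 → |·| = √(1²+2²) = √5 ≈ 2.2361, ∠ = arctan(2/1) ≈ 63.43°
pole (s+15): 15 + j2 → |·| = √(15²+2²) = √229 ≈ 15.133, ∠ = arctan(2/15) ≈ 7.59°
pole (s+648): 648 + j2 → |·| = √(648²+2²) = √419908 ≈ 648, ∠ = arctan(2/648) ≈ 0.18°
|T| = 50 · 19497 / 21928 ≈ 44.457

44.5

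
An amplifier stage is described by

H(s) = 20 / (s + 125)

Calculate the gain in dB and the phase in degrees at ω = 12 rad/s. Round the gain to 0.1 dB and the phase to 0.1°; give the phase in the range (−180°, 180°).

At s = jω = j12:
pole (s+125): 125 + j12 → |·| = √(125²+12²) = √15769 ≈ 125.57, ∠ = arctan(12/125) ≈ 5.48°
|H| = 20 / 125.57 ≈ 0.15927
Gain = 20 log₁₀(0.15927) ≈ -15.96 dB
∠H = 0.00° − 5.48° = -5.48°

-16.0 dB, -5.5°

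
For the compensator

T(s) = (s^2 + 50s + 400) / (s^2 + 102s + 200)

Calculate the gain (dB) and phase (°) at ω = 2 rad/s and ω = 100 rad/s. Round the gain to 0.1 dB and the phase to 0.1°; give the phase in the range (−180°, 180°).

Substitute s = j2:
Numerator: (j2)^2 + 50(j2) + 400 = 396 + j100
Denominator: (j2)^2 + 102(j2) + 200 = 196 + j204
|N| = √(396² + 100²) ≈ 408.43, ∠N ≈ 14.17°
|D| = √(196² + 204²) ≈ 282.9, ∠D ≈ 46.15°
|T| = 408.43 / 282.9 ≈ 1.4437
Gain = 20 log₁₀(1.4437) ≈ 3.19 dB
∠T = 14.17° − 46.15° = -31.98°

Substitute s = j100:
Numerator: (j100)^2 + 50(j100) + 400 = -9600 + j5000
Denominator: (j100)^2 + 102(j100) + 200 = -9800 + j10200
|N| = √(9600² + 5000²) ≈ 10824, ∠N ≈ 152.49°
|D| = √(9800² + 10200²) ≈ 14145, ∠D ≈ 133.85°
|T| = 10824 / 14145 ≈ 0.76522
Gain = 20 log₁₀(0.76522) ≈ -2.32 dB
∠T = 152.49° − 133.85° = 18.64°

ω = 2: 3.2 dB, -32.0°; ω = 100: -2.3 dB, 18.6°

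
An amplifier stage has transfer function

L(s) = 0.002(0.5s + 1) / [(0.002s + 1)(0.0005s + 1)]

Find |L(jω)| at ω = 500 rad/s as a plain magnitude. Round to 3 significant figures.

0.343

At ω = 500 rad/s:
zero (1 + j500·0.5) = 1 + j250 → |·| ≈ 250, ∠ ≈ 89.77°
pole (1 + j500·0.002) = 1 + j1 → |·| ≈ 1.4142, ∠ ≈ 45.00°
pole (1 + j500·0.0005) = 1 + j0.25 → |·| ≈ 1.0308, ∠ ≈ 14.04°
|L| = 0.002 · 250 / (1.4142 · 1.0308) ≈ 0.34299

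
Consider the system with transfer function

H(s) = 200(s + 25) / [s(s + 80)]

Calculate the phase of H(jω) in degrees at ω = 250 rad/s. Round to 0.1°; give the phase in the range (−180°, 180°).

-78.0°

At s = jω = j250:
zero (s+25): 25 + j250 → |·| = √(25²+250²) = √63125 ≈ 251.25, ∠ = arctan(250/25) ≈ 84.29°
pole (s+80): 80 + j250 → |·| = √(80²+250²) = √68900 ≈ 262.49, ∠ = arctan(250/80) ≈ 72.26°
pole at origin: |s| = 250, ∠ = 90.00° (in denominator)
∠H = 84.29° − 162.26° = -77.97°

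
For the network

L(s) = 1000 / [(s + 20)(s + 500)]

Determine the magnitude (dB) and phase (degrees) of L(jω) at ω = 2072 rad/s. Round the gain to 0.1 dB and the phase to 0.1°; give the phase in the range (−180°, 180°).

At s = jω = j2072:
pole (s+20): 20 + j2072 → |·| = √(20²+2072²) = √4293584 ≈ 2072.1, ∠ = arctan(2072/20) ≈ 89.45°
pole (s+500): 500 + j2072 → |·| = √(500²+2072²) = √4543184 ≈ 2131.5, ∠ = arctan(2072/500) ≈ 76.43°
|L| = 1000 / 4.4167e+06 ≈ 0.00022641
Gain = 20 log₁₀(0.00022641) ≈ -72.90 dB
∠L = 0.00° − 165.88° = -165.88°

-72.9 dB, -165.9°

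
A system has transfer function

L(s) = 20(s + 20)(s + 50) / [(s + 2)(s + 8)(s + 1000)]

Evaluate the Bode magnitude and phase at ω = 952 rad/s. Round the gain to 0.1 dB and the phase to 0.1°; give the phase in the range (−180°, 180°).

-36.8 dB, -47.2°

At s = jω = j952:
zero (s+20): 20 + j952 → |·| = √(20²+952²) = √906704 ≈ 952.21, ∠ = arctan(952/20) ≈ 88.80°
zero (s+50): 50 + j952 → |·| = √(50²+952²) = √908804 ≈ 953.31, ∠ = arctan(952/50) ≈ 86.99°
pole (s+2): 2 + j952 → |·| = √(2²+952²) = √906308 ≈ 952, ∠ = arctan(952/2) ≈ 89.88°
pole (s+8): 8 + j952 → |·| = √(8²+952²) = √906368 ≈ 952.03, ∠ = arctan(952/8) ≈ 89.52°
pole (s+1000): 1000 + j952 → |·| = √(1000²+952²) = √1906304 ≈ 1380.7, ∠ = arctan(952/1000) ≈ 43.59°
|L| = 20 · 9.0775e+05 / 1.2514e+09 ≈ 0.014508
Gain = 20 log₁₀(0.014508) ≈ -36.77 dB
∠L = 175.79° − 222.99° = -47.20°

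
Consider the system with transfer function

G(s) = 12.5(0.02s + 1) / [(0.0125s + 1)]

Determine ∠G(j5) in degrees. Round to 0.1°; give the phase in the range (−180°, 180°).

At ω = 5 rad/s:
zero (1 + j5·0.02) = 1 + j0.1 → |·| ≈ 1.005, ∠ ≈ 5.71°
pole (1 + j5·0.0125) = 1 + j0.0625 → |·| ≈ 1.002, ∠ ≈ 3.58°
∠G = (5.71°) − (3.58°) = 2.13°

2.1°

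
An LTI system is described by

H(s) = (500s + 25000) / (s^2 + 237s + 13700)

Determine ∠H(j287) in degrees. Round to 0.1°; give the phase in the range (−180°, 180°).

-55.2°

Substitute s = j287:
Numerator: 500(j287) + 25000 = 25000 + j143500
Denominator: (j287)^2 + 237(j287) + 13700 = -68669 + j68019
|N| = √(25000² + 143500²) ≈ 1.4566e+05, ∠N ≈ 80.12°
|D| = √(68669² + 68019²) ≈ 96654, ∠D ≈ 135.27°
∠H = 80.12° − 135.27° = -55.15°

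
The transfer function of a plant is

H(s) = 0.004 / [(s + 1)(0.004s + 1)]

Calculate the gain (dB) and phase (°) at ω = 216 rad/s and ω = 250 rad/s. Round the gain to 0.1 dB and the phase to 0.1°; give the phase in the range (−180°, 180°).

ω = 216: -97.1 dB, -130.6°; ω = 250: -98.9 dB, -134.8°

At ω = 216 rad/s:
pole (1 + j216·1) = 1 + j216 → |·| ≈ 216, ∠ ≈ 89.73°
pole (1 + j216·0.004) = 1 + j0.864 → |·| ≈ 1.3216, ∠ ≈ 40.83°
|H| = 0.004 · 1 / (216 · 1.3216) ≈ 1.4012e-05
Gain = 20 log₁₀(1.4012e-05) ≈ -97.07 dB
∠H = (0°) − (89.73° + 40.83°) = -130.56°

At ω = 250 rad/s:
pole (1 + j250·1) = 1 + j250 → |·| ≈ 250, ∠ ≈ 89.77°
pole (1 + j250·0.004) = 1 + j1 → |·| ≈ 1.4142, ∠ ≈ 45.00°
|H| = 0.004 · 1 / (250 · 1.4142) ≈ 1.1314e-05
Gain = 20 log₁₀(1.1314e-05) ≈ -98.93 dB
∠H = (0°) − (89.77° + 45.00°) = -134.77°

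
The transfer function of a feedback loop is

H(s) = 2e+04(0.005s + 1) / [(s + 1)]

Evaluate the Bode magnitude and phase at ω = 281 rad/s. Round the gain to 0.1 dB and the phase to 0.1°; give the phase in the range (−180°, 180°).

41.8 dB, -35.2°

At ω = 281 rad/s:
zero (1 + j281·0.005) = 1 + j1.405 → |·| ≈ 1.7245, ∠ ≈ 54.56°
pole (1 + j281·1) = 1 + j281 → |·| ≈ 281, ∠ ≈ 89.80°
|H| = 2e+04 · 1.7245 / (281) ≈ 122.74
Gain = 20 log₁₀(122.74) ≈ 41.78 dB
∠H = (54.56°) − (89.80°) = -35.24°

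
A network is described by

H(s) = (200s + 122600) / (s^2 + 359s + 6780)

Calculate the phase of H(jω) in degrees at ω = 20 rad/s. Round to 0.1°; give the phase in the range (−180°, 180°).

Substitute s = j20:
Numerator: 200(j20) + 122600 = 122600 + j4000
Denominator: (j20)^2 + 359(j20) + 6780 = 6380 + j7180
|N| = √(122600² + 4000²) ≈ 1.2267e+05, ∠N ≈ 1.87°
|D| = √(6380² + 7180²) ≈ 9605, ∠D ≈ 48.38°
∠H = 1.87° − 48.38° = -46.51°

-46.5°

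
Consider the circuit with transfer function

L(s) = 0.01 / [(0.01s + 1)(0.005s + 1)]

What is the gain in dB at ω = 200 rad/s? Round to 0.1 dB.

At ω = 200 rad/s:
pole (1 + j200·0.01) = 1 + j2 → |·| ≈ 2.2361, ∠ ≈ 63.43°
pole (1 + j200·0.005) = 1 + j1 → |·| ≈ 1.4142, ∠ ≈ 45.00°
|L| = 0.01 · 1 / (2.2361 · 1.4142) ≈ 0.0031623
Gain = 20 log₁₀(0.0031623) ≈ -50.00 dB

-50.0 dB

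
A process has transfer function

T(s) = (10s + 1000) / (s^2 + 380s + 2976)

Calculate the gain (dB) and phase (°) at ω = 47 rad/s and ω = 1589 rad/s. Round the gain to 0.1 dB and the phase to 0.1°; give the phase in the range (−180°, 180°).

ω = 47: -24.2 dB, -62.4°; ω = 1589: -44.2 dB, -80.1°

Substitute s = j47:
Numerator: 10(j47) + 1000 = 1000 + j470
Denominator: (j47)^2 + 380(j47) + 2976 = 767 + j17860
|N| = √(1000² + 470²) ≈ 1104.9, ∠N ≈ 25.17°
|D| = √(767² + 17860²) ≈ 17876, ∠D ≈ 87.54°
|T| = 1104.9 / 17876 ≈ 0.061809
Gain = 20 log₁₀(0.061809) ≈ -24.18 dB
∠T = 25.17° − 87.54° = -62.37°

Substitute s = j1589:
Numerator: 10(j1589) + 1000 = 1000 + j15890
Denominator: (j1589)^2 + 380(j1589) + 2976 = -2521945 + j603820
|N| = √(1000² + 15890²) ≈ 15921, ∠N ≈ 86.40°
|D| = √(2521945² + 603820²) ≈ 2.5932e+06, ∠D ≈ 166.54°
|T| = 15921 / 2.5932e+06 ≈ 0.0061395
Gain = 20 log₁₀(0.0061395) ≈ -44.24 dB
∠T = 86.40° − 166.54° = -80.14°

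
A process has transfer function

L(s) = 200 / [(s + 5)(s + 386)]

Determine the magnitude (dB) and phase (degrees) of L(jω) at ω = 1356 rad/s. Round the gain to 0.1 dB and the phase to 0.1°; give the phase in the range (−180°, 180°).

-79.6 dB, -163.9°

At s = jω = j1356:
pole (s+5): 5 + j1356 → |·| = √(5²+1356²) = √1838761 ≈ 1356, ∠ = arctan(1356/5) ≈ 89.79°
pole (s+386): 386 + j1356 → |·| = √(386²+1356²) = √1987732 ≈ 1409.9, ∠ = arctan(1356/386) ≈ 74.11°
|L| = 200 / 1.9118e+06 ≈ 0.00010461
Gain = 20 log₁₀(0.00010461) ≈ -79.61 dB
∠L = 0.00° − 163.90° = -163.90°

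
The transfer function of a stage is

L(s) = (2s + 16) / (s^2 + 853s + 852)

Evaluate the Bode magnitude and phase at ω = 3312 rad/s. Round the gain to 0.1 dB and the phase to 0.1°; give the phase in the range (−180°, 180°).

-64.7 dB, -75.7°

Substitute s = j3312:
Numerator: 2(j3312) + 16 = 16 + j6624
Denominator: (j3312)^2 + 853(j3312) + 852 = -10968492 + j2825136
|N| = √(16² + 6624²) ≈ 6624, ∠N ≈ 89.86°
|D| = √(10968492² + 2825136²) ≈ 1.1326e+07, ∠D ≈ 165.56°
|L| = 6624 / 1.1326e+07 ≈ 0.00058485
Gain = 20 log₁₀(0.00058485) ≈ -64.66 dB
∠L = 89.86° − 165.56° = -75.70°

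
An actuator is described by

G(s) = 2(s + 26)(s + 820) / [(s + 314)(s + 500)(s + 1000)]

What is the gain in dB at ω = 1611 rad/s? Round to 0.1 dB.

-59.1 dB

At s = jω = j1611:
zero (s+26): 26 + j1611 → |·| = √(26²+1611²) = √2595997 ≈ 1611.2, ∠ = arctan(1611/26) ≈ 89.08°
zero (s+820): 820 + j1611 → |·| = √(820²+1611²) = √3267721 ≈ 1807.7, ∠ = arctan(1611/820) ≈ 63.02°
pole (s+314): 314 + j1611 → |·| = √(314²+1611²) = √2693917 ≈ 1641.3, ∠ = arctan(1611/314) ≈ 78.97°
pole (s+500): 500 + j1611 → |·| = √(500²+1611²) = √2845321 ≈ 1686.8, ∠ = arctan(1611/500) ≈ 72.76°
pole (s+1000): 1000 + j1611 → |·| = √(1000²+1611²) = √3595321 ≈ 1896.1, ∠ = arctan(1611/1000) ≈ 58.17°
|G| = 2 · 2.9126e+06 / 5.2494e+09 ≈ 0.0011097
Gain = 20 log₁₀(0.0011097) ≈ -59.10 dB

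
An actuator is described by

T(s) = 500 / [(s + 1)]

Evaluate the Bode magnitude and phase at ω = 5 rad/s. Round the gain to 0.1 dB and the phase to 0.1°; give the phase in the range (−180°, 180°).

At ω = 5 rad/s:
pole (1 + j5·1) = 1 + j5 → |·| ≈ 5.099, ∠ ≈ 78.69°
|T| = 500 · 1 / (5.099) ≈ 98.058
Gain = 20 log₁₀(98.058) ≈ 39.83 dB
∠T = (0°) − (78.69°) = -78.69°

39.8 dB, -78.7°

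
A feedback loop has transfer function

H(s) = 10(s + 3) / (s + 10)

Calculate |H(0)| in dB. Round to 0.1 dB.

H(0) = 10·3 / (10) = 3
20 log₁₀(3) ≈ 9.54 dB

9.5 dB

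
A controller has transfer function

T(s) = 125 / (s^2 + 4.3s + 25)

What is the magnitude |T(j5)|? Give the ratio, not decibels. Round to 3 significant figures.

At s = jω = j5:
quadratic: (j5)² + 4.3·j5 + 25 = 0 + j21.5 → |·| ≈ 21.5, ∠ ≈ 90.00°
|T| = 125 / 21.5 ≈ 5.814

5.81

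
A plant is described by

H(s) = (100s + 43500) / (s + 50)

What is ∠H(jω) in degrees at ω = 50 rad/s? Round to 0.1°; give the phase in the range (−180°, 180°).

-38.4°

Substitute s = j50:
Numerator: 100(j50) + 43500 = 43500 + j5000
Denominator: (j50) + 50 = 50 + j50
|N| = √(43500² + 5000²) ≈ 43786, ∠N ≈ 6.56°
|D| = √(50² + 50²) ≈ 70.711, ∠D ≈ 45.00°
∠H = 6.56° − 45.00° = -38.44°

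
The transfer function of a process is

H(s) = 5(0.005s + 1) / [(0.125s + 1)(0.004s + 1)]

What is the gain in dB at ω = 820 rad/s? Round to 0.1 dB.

At ω = 820 rad/s:
zero (1 + j820·0.005) = 1 + j4.1 → |·| ≈ 4.2202, ∠ ≈ 76.29°
pole (1 + j820·0.125) = 1 + j102.5 → |·| ≈ 102.5, ∠ ≈ 89.44°
pole (1 + j820·0.004) = 1 + j3.28 → |·| ≈ 3.4291, ∠ ≈ 73.04°
|H| = 5 · 4.2202 / (102.5 · 3.4291) ≈ 0.060034
Gain = 20 log₁₀(0.060034) ≈ -24.43 dB

-24.4 dB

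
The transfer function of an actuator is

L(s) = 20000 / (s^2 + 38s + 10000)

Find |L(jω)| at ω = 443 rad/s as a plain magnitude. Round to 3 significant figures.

0.107

At s = jω = j443:
quadratic: (j443)² + 38·j443 + 10000 = -186249 + j16834 → |·| ≈ 1.8701e+05, ∠ ≈ 174.84°
|L| = 20000 / 1.8701e+05 ≈ 0.10695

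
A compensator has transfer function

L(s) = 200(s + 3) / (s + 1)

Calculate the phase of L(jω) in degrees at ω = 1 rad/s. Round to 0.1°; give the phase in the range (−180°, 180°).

At s = jω = j1:
zero (s+3): 3 + j1 → |·| = √(3²+1²) = √10 ≈ 3.1623, ∠ = arctan(1/3) ≈ 18.43°
pole (s+1): 1 + j1 → |·| = √(1²+1²) = √2 ≈ 1.4142, ∠ = arctan(1/1) ≈ 45.00°
∠L = 18.43° − 45.00° = -26.57°

-26.6°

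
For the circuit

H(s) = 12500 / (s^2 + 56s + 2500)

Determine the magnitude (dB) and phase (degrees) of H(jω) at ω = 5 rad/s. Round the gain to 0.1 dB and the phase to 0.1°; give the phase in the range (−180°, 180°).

At s = jω = j5:
quadratic: (j5)² + 56·j5 + 2500 = 2475 + j280 → |·| ≈ 2490.8, ∠ ≈ 6.45°
|H| = 12500 / 2490.8 ≈ 5.0185
Gain = 20 log₁₀(5.0185) ≈ 14.01 dB
∠H = 0.00° − 6.45° = -6.45°

14.0 dB, -6.5°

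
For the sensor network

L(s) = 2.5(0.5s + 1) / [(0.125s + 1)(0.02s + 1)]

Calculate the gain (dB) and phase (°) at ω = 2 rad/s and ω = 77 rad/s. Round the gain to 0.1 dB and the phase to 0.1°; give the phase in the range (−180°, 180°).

At ω = 2 rad/s:
zero (1 + j2·0.5) = 1 + j1 → |·| ≈ 1.4142, ∠ ≈ 45.00°
pole (1 + j2·0.125) = 1 + j0.25 → |·| ≈ 1.0308, ∠ ≈ 14.04°
pole (1 + j2·0.02) = 1 + j0.04 → |·| ≈ 1.0008, ∠ ≈ 2.29°
|L| = 2.5 · 1.4142 / (1.0308 · 1.0008) ≈ 3.4271
Gain = 20 log₁₀(3.4271) ≈ 10.70 dB
∠L = (45.00°) − (14.04° + 2.29°) = 28.67°

At ω = 77 rad/s:
zero (1 + j77·0.5) = 1 + j38.5 → |·| ≈ 38.513, ∠ ≈ 88.51°
pole (1 + j77·0.125) = 1 + j9.625 → |·| ≈ 9.6768, ∠ ≈ 84.07°
pole (1 + j77·0.02) = 1 + j1.54 → |·| ≈ 1.8362, ∠ ≈ 57.00°
|L| = 2.5 · 38.513 / (9.6768 · 1.8362) ≈ 5.4187
Gain = 20 log₁₀(5.4187) ≈ 14.68 dB
∠L = (88.51°) − (84.07° + 57.00°) = -52.56°

ω = 2: 10.7 dB, 28.7°; ω = 77: 14.7 dB, -52.6°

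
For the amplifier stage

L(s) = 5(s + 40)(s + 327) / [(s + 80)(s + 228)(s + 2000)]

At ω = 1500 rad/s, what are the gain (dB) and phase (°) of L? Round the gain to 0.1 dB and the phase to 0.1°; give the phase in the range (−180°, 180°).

-53.9 dB, -39.0°

At s = jω = j1500:
zero (s+40): 40 + j1500 → |·| = √(40²+1500²) = √2251600 ≈ 1500.5, ∠ = arctan(1500/40) ≈ 88.47°
zero (s+327): 327 + j1500 → |·| = √(327²+1500²) = √2356929 ≈ 1535.2, ∠ = arctan(1500/327) ≈ 77.70°
pole (s+80): 80 + j1500 → |·| = √(80²+1500²) = √2256400 ≈ 1502.1, ∠ = arctan(1500/80) ≈ 86.95°
pole (s+228): 228 + j1500 → |·| = √(228²+1500²) = √2301984 ≈ 1517.2, ∠ = arctan(1500/228) ≈ 81.36°
pole (s+2000): 2000 + j1500 → |·| = √(2000²+1500²) = √6250000 ≈ 2500, ∠ = arctan(1500/2000) ≈ 36.87°
|L| = 5 · 2.3036e+06 / 5.6975e+09 ≈ 0.0020216
Gain = 20 log₁₀(0.0020216) ≈ -53.89 dB
∠L = 166.17° − 205.18° = -39.01°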